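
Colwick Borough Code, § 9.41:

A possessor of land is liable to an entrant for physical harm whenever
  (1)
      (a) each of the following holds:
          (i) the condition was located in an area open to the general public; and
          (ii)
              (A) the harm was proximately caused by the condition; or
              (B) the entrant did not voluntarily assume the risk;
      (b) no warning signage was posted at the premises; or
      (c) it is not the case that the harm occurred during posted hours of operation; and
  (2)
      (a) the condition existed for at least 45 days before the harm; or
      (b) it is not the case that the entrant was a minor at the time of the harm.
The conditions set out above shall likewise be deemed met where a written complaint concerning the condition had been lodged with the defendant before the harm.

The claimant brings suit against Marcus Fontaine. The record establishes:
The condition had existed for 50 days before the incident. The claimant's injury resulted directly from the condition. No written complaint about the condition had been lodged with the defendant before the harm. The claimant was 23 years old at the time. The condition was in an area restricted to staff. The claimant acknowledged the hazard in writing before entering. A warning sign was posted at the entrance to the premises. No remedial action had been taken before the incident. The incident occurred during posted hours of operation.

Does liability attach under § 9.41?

(i) public area — not met.
(A) proximate cause — holds.
(B) no assumed risk — not satisfied.
(ii): T OR F → true.
(a) = F AND T = false.
(b) no signage posted — not satisfied.
(c) not (during posted hours) — fails.
(1) = F OR F OR F = false.
(a) condition ≥45 days old — met.
(b) not (entrant a minor) — met.
(2) = T OR T = true.
So Overall is not satisfied (F AND T).
Exception (complaint lodged) — not satisfied.
Result: main false OR exception false → false.

No — not liable.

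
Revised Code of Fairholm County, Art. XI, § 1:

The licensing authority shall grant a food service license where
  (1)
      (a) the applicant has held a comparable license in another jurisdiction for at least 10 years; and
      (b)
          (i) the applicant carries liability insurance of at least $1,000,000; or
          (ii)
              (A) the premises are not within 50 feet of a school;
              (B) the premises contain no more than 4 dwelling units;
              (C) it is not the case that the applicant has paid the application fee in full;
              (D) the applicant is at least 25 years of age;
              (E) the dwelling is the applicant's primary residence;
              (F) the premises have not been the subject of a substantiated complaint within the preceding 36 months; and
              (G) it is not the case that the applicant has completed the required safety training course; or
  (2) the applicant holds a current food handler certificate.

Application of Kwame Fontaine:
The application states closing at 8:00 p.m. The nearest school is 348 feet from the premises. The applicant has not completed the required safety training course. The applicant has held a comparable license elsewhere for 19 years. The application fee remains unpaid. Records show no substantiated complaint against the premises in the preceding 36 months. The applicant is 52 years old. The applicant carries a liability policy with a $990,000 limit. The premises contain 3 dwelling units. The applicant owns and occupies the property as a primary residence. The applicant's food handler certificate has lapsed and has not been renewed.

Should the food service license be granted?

Yes — granted.

(a) prior license ≥ 10 yr — met.
(i) insurance ≥ $1,000,000 — not satisfied.
(A) ≥50 ft from school — holds.
(B) ≤ 4 units — satisfied.
(C) not (fee paid) — satisfied.
(D) age ≥ 25 — met.
(E) primary residence — holds.
(F) no complaint in 36 mo. — holds.
(G) not (safety training) — holds.
So (ii) is satisfied (T AND T AND T AND T AND T AND T AND T).
So (b) is satisfied (F OR T).
(1): T AND T → true.
(2) food handler cert. — not satisfied.
Overall: T OR F → true.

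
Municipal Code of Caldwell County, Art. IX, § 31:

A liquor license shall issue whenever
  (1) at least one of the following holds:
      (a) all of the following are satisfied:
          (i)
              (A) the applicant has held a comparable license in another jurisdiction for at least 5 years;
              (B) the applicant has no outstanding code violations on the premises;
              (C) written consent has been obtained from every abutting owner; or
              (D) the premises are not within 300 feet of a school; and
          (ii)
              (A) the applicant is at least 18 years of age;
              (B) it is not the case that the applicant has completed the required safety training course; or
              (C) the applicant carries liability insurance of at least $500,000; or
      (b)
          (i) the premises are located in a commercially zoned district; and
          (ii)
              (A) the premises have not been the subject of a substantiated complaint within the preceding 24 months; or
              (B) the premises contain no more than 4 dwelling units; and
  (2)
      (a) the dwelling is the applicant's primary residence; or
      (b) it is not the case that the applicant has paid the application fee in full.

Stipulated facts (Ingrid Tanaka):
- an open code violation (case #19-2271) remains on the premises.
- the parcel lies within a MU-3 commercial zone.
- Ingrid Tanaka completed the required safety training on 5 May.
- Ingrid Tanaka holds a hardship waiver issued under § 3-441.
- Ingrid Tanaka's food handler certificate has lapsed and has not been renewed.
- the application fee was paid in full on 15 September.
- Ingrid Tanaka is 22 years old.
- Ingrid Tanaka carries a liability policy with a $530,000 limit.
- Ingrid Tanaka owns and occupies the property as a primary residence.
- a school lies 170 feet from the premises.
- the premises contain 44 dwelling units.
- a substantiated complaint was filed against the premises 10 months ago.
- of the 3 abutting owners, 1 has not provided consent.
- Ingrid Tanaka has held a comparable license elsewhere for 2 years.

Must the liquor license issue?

(A) prior license ≥ 5 yr — not satisfied.
(B) no code violations — not met.
(C) all abutters consent — fails.
(D) ≥300 ft from school — not met.
(i) = F OR F OR F OR F = false.
(A) age ≥ 18 — met.
(B) not (safety training) — not met.
(C) insurance ≥ $500,000 — satisfied.
(ii): T OR F OR T → true.
So (a) is not satisfied (F AND T).
(i) commercially zoned — met.
(A) no complaint in 24 mo. — not met.
(B) ≤ 4 units — not satisfied.
So (ii) is not satisfied (F OR F).
(b): T AND F → false.
(1) = F OR F = false.
(a) primary residence — holds.
(b) not (fee paid) — not met.
So (2) is satisfied (T OR F).
So Overall is not satisfied (F AND T).

No — denied.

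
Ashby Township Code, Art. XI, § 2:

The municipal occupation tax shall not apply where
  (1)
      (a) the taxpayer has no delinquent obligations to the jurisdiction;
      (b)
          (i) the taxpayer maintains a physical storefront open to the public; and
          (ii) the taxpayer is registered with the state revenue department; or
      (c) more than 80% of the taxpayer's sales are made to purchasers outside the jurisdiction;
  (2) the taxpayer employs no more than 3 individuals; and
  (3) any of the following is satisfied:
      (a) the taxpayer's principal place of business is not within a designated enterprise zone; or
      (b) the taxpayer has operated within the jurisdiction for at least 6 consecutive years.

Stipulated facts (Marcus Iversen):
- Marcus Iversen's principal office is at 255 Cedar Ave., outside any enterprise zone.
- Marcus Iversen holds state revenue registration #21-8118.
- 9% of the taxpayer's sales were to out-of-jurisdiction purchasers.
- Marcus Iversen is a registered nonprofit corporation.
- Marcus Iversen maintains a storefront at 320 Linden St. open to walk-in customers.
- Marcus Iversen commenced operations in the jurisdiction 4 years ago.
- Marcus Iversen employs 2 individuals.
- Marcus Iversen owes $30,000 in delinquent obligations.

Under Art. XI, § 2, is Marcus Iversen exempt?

Yes — exempt.

(a) no delinquency — not satisfied.
(i) has storefront — satisfied.
(ii) state-registered — met.
So (b) is satisfied (T AND T).
(c) >80% out-of-jur. sales — fails.
(1): F OR T OR F → true.
(2) ≤ 3 employees — satisfied.
(a) not (in enterprise zone) — holds.
(b) ≥ 6 yrs in jurisdiction — fails.
(3): T OR F → true.
Overall: T AND T AND T → true.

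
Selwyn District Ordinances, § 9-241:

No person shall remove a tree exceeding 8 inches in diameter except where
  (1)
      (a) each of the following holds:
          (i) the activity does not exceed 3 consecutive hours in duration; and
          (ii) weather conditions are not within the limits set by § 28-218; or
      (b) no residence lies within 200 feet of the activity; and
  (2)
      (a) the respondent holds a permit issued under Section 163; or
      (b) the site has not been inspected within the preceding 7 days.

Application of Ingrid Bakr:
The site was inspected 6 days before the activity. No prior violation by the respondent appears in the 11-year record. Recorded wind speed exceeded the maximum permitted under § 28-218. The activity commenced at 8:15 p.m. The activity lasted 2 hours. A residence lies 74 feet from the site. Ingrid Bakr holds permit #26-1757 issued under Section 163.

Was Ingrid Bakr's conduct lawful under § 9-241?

(i) ≤ 3 hrs duration — met.
(ii) not (weather ok) — holds.
(a) = T AND T = true.
(b) no residence in 200 ft — fails.
(1): T OR F → true.
(a) holds permit — holds.
(b) not (site inspected) — not met.
So (2) is satisfied (T OR F).
Overall = T AND T = true.

Yes — lawful.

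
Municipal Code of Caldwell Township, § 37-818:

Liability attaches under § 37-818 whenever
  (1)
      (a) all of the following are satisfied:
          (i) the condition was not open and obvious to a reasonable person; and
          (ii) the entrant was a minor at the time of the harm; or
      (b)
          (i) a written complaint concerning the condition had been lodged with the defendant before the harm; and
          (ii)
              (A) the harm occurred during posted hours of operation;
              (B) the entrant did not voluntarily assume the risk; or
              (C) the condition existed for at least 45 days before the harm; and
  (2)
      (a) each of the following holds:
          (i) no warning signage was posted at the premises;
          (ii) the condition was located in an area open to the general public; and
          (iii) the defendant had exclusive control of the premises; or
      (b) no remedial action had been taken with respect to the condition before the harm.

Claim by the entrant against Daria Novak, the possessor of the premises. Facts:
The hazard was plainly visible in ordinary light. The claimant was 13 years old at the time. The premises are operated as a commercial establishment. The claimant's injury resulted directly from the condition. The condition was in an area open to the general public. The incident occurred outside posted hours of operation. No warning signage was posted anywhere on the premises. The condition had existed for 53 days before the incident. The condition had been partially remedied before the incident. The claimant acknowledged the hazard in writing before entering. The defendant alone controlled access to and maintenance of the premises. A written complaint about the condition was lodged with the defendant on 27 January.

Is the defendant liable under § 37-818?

(i) not open/obvious — fails.
(ii) entrant a minor — holds.
So (a) is not satisfied (F AND T).
(i) complaint lodged — satisfied.
(A) during posted hours — not met.
(B) no assumed risk — not satisfied.
(C) condition ≥45 days old — holds.
So (ii) is satisfied (F OR F OR T).
(b) = T AND T = true.
(1) = F OR T = true.
(i) no signage posted — holds.
(ii) public area — satisfied.
(iii) exclusive control — met.
(a) = T AND T AND T = true.
(b) no remedial action — not met.
(2) = T OR F = true.
Overall = T AND T = true.

Yes — liable.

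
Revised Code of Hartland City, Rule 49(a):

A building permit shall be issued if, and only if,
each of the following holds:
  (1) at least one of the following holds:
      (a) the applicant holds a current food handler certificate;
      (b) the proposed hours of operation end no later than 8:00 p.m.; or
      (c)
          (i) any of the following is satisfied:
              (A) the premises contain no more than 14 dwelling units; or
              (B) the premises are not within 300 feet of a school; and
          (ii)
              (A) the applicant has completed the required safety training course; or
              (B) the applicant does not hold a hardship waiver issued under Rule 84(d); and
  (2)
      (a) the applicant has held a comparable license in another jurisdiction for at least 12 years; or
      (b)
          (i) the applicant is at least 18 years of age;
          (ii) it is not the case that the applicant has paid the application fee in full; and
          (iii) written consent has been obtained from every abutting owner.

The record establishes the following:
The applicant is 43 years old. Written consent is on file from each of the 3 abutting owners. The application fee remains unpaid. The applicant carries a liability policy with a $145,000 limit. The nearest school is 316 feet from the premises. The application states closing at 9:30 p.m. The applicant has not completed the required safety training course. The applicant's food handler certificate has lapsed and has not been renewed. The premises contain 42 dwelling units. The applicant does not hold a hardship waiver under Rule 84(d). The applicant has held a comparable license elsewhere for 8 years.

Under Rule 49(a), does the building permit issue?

(a) food handler cert. — fails.
(b) closes by 8 p.m. — fails.
(A) ≤ 14 units — not satisfied.
(B) ≥300 ft from school — holds.
So (i) is satisfied (F OR T).
(A) safety training — not met.
(B) not (hardship waiver) — satisfied.
(ii): F OR T → true.
(c) = T AND T = true.
(1) = F OR F OR T = true.
(a) prior license ≥ 12 yr — fails.
(i) age ≥ 18 — holds.
(ii) not (fee paid) — holds.
(iii) all abutters consent — satisfied.
(b): T AND T AND T → true.
(2): F OR T → true.
So Overall is satisfied (T AND T).

Yes — granted.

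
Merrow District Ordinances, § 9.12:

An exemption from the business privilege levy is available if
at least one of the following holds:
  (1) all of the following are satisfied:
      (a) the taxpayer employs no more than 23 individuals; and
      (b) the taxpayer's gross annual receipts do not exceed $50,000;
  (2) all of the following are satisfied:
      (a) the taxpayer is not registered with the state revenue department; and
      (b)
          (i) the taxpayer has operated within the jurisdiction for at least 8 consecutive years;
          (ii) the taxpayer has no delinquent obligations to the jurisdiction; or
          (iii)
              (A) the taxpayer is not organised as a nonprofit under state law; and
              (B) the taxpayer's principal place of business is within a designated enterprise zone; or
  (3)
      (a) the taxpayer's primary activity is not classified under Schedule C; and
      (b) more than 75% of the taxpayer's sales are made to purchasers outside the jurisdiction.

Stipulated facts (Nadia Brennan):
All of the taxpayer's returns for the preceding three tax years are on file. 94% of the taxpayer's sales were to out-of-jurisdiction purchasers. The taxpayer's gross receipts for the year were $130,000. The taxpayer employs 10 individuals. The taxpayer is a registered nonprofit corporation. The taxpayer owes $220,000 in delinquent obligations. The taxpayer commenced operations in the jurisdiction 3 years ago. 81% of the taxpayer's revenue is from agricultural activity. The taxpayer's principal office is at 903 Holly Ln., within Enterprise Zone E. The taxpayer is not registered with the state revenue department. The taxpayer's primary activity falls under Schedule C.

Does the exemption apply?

No — not exempt.

(a) ≤ 23 employees — met.
(b) receipts ≤ $50,000 — not met.
(1): T AND F → false.
(a) not (state-registered) — met.
(i) ≥ 8 yrs in jurisdiction — not satisfied.
(ii) no delinquency — not met.
(A) not (nonprofit) — not satisfied.
(B) in enterprise zone — satisfied.
(iii): F AND T → false.
(b) = F OR F OR F = false.
(2): T AND F → false.
(a) not (Schedule C activity) — fails.
(b) >75% out-of-jur. sales — met.
So (3) is not satisfied (F AND T).
So Overall is not satisfied (F OR F OR F).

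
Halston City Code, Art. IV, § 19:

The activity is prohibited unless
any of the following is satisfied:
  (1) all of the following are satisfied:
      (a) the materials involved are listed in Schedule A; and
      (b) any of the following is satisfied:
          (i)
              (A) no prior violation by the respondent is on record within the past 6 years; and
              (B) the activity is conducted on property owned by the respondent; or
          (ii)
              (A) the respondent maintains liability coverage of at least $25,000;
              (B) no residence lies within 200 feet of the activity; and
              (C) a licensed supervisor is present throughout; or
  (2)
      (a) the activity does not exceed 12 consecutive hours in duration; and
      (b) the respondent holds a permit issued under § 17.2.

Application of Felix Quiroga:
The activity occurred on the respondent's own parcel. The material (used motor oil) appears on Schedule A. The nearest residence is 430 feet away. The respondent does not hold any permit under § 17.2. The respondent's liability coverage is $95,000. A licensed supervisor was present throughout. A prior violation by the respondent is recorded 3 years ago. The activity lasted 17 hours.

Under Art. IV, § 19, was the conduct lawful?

Yes — lawful.

(a) Schedule A material — holds.
(A) no prior violation — not met.
(B) own property — met.
(i) = F AND T = false.
(A) coverage ≥ $25,000 — holds.
(B) no residence in 200 ft — satisfied.
(C) supervisor present — holds.
(ii): T AND T AND T → true.
(b): F OR T → true.
(1): T AND T → true.
(a) ≤ 12 hrs duration — not met.
(b) holds permit — not satisfied.
So (2) is not satisfied (F AND F).
Overall: T OR F → true.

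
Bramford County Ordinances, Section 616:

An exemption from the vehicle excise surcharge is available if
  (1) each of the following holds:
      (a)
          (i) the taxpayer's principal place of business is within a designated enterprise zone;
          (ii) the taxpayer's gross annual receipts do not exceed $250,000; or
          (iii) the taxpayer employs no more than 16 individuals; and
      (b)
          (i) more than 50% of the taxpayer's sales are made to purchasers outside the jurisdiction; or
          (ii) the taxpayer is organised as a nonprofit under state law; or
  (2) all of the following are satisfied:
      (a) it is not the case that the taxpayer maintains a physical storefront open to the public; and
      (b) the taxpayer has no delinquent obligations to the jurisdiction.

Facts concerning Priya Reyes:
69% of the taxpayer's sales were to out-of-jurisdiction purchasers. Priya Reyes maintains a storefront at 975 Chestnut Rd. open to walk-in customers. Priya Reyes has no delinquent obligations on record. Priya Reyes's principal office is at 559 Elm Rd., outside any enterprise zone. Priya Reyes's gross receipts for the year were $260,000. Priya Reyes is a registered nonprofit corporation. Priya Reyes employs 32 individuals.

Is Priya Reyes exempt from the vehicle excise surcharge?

No — not exempt.

(i) in enterprise zone — fails.
(ii) receipts ≤ $250,000 — fails.
(iii) ≤ 16 employees — fails.
(a): F OR F OR F → false.
(i) >50% out-of-jur. sales — holds.
(ii) nonprofit — met.
(b) = T OR T = true.
(1): F AND T → false.
(a) not (has storefront) — fails.
(b) no delinquency — met.
(2): F AND T → false.
So Overall is not satisfied (F OR F).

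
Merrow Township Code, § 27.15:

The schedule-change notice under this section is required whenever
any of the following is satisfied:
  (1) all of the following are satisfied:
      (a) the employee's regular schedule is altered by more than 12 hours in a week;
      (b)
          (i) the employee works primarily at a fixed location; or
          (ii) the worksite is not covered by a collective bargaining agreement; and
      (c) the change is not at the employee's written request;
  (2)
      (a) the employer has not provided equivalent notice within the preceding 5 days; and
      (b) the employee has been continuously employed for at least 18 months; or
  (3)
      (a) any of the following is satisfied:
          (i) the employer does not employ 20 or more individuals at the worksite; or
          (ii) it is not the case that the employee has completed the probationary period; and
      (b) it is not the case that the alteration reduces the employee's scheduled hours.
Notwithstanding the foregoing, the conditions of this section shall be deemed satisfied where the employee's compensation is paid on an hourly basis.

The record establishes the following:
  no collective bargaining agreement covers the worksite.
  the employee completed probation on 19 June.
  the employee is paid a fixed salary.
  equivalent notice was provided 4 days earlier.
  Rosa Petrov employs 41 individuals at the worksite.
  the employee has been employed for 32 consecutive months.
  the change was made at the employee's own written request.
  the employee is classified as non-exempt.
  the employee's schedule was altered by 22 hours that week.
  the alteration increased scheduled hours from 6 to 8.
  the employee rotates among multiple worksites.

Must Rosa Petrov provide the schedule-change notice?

No — not required.

(a) schedule shift > 12h — holds.
(i) fixed location — not met.
(ii) no CBA — met.
(b) = F OR T = true.
(c) not employee-requested — not met.
(1) = T AND T AND F = false.
(a) no recent notice — not met.
(b) tenure ≥ 18 mo. — holds.
(2): F AND T → false.
(i) not (≥ 20 at site) — fails.
(ii) not (past probation) — fails.
(a) = F OR F = false.
(b) not (hours reduced) — holds.
(3) = F AND T = false.
Overall: F OR F OR F → false.
Exception (hourly-paid) — not satisfied.
Result: main false OR exception false → false.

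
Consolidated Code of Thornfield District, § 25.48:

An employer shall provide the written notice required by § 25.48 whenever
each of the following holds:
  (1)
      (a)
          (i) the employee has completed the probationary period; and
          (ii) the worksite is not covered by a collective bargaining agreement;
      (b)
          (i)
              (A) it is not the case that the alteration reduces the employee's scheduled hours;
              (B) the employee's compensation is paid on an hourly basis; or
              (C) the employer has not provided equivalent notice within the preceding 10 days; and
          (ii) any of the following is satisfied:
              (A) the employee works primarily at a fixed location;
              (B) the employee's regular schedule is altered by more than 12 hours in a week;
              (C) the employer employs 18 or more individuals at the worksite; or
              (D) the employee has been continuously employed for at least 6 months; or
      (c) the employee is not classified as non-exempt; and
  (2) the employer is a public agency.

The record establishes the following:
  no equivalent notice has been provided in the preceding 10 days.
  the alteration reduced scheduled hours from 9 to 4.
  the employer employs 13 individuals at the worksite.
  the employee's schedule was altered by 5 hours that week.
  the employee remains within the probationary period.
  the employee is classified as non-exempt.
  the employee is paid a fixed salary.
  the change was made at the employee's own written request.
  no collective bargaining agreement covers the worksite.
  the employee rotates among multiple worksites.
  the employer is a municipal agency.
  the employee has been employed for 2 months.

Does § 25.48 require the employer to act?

No — not required.

(i) past probation — fails.
(ii) no CBA — holds.
So (a) is not satisfied (F AND T).
(A) not (hours reduced) — not satisfied.
(B) hourly-paid — fails.
(C) no recent notice — satisfied.
So (i) is satisfied (F OR F OR T).
(A) fixed location — not satisfied.
(B) schedule shift > 12h — not satisfied.
(C) ≥ 18 at site — not met.
(D) tenure ≥ 6 mo. — not satisfied.
(ii) = F OR F OR F OR F = false.
(b) = T AND F = false.
(c) not (non-exempt) — not met.
(1) = F OR F OR F = false.
(2) public agency — satisfied.
Overall = F AND T = false.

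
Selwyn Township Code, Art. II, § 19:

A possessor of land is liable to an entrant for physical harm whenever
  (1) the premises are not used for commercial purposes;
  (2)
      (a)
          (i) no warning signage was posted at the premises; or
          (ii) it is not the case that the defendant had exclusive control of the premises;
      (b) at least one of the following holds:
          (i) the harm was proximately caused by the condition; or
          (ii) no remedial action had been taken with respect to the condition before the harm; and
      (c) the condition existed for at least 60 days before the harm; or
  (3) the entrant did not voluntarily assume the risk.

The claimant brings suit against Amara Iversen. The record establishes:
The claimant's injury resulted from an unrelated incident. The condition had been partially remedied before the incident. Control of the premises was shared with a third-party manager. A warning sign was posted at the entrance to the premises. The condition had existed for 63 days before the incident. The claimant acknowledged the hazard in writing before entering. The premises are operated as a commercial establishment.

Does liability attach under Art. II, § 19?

(1) not (commercial use) — not met.
(i) no signage posted — not met.
(ii) not (exclusive control) — satisfied.
So (a) is satisfied (F OR T).
(i) proximate cause — fails.
(ii) no remedial action — fails.
So (b) is not satisfied (F OR F).
(c) condition ≥60 days old — satisfied.
(2): T AND F AND T → false.
(3) no assumed risk — fails.
Overall = F OR F OR F = false.

No — not liable.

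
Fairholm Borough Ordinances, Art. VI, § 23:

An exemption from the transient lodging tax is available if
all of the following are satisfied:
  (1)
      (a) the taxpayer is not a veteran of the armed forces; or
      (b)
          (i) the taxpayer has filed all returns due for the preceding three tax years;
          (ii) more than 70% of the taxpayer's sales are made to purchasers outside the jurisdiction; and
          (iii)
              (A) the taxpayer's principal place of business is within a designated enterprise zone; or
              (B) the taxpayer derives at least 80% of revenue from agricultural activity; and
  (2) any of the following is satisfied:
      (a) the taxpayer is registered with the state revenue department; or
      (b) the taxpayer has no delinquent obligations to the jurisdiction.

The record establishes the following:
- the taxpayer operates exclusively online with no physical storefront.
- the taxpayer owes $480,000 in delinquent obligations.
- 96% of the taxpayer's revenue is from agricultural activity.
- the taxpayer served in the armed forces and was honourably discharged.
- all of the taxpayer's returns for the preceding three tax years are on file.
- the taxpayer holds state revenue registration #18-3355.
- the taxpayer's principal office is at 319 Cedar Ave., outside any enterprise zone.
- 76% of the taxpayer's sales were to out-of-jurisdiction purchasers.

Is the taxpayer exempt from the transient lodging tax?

Yes — exempt.

(a) not (veteran) — not satisfied.
(i) returns current — met.
(ii) >70% out-of-jur. sales — satisfied.
(A) in enterprise zone — not satisfied.
(B) ≥80% agricultural — holds.
(iii) = F OR T = true.
So (b) is satisfied (T AND T AND T).
So (1) is satisfied (F OR T).
(a) state-registered — holds.
(b) no delinquency — not met.
(2) = T OR F = true.
Overall: T AND T → true.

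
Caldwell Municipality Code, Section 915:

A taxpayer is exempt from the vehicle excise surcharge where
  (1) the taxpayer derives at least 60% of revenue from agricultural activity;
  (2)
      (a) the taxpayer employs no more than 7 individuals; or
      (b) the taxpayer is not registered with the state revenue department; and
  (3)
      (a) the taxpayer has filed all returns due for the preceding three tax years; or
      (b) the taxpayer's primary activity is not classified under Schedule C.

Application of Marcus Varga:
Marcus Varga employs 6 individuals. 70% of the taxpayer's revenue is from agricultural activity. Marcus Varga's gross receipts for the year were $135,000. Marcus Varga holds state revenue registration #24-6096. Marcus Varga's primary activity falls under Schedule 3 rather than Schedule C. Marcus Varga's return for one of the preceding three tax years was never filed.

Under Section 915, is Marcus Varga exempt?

(1) ≥60% agricultural — met.
(a) ≤ 7 employees — satisfied.
(b) not (state-registered) — not met.
(2) = T OR F = true.
(a) returns current — not met.
(b) not (Schedule C activity) — satisfied.
(3) = F OR T = true.
Overall: T AND T AND T → true.

Yes — exempt.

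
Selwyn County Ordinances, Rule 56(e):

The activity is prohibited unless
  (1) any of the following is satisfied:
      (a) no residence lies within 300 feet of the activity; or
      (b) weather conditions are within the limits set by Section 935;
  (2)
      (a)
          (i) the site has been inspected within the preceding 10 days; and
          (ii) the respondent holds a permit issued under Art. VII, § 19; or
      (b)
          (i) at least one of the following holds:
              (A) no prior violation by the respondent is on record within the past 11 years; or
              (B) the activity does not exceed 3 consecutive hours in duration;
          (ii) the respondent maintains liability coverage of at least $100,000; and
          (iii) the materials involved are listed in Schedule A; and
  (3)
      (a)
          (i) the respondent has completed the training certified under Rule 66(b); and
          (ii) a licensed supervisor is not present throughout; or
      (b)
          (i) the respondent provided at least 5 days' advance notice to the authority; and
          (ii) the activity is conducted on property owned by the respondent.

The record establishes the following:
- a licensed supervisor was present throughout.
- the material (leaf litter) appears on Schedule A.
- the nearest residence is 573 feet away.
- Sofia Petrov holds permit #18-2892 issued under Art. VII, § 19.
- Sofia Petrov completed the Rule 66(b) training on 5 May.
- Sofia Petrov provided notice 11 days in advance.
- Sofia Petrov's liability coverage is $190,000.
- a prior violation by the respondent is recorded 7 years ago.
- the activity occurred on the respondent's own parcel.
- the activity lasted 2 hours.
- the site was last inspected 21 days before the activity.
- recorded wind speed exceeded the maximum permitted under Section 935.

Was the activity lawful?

(a) no residence in 300 ft — holds.
(b) weather ok — not met.
So (1) is satisfied (T OR F).
(i) site inspected — not met.
(ii) holds permit — satisfied.
(a): F AND T → false.
(A) no prior violation — not satisfied.
(B) ≤ 3 hrs duration — met.
So (i) is satisfied (F OR T).
(ii) coverage ≥ $100,000 — satisfied.
(iii) Schedule A material — met.
(b) = T AND T AND T = true.
(2): F OR T → true.
(i) training certified — satisfied.
(ii) not (supervisor present) — not satisfied.
(a) = T AND F = false.
(i) ≥5 days' notice — satisfied.
(ii) own property — satisfied.
(b) = T AND T = true.
(3): F OR T → true.
So Overall is satisfied (T AND T AND T).

Yes — lawful.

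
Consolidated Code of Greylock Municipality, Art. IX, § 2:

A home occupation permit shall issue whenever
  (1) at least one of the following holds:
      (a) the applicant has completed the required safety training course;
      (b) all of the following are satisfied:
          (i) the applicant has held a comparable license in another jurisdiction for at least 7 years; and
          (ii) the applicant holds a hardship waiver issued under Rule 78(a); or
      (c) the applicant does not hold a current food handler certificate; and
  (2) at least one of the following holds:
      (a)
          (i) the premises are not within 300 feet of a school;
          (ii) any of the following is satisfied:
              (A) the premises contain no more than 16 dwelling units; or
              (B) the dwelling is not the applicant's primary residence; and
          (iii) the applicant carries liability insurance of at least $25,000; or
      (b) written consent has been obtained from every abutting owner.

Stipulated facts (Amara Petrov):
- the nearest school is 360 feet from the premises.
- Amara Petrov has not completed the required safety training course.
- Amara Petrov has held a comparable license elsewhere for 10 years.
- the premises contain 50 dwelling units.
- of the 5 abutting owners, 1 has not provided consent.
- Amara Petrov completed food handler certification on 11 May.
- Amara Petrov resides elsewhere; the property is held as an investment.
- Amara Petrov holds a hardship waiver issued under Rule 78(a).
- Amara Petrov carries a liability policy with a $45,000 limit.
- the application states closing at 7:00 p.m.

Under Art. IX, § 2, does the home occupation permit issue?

Yes — granted.

(a) safety training — not met.
(i) prior license ≥ 7 yr — met.
(ii) hardship waiver — holds.
So (b) is satisfied (T AND T).
(c) not (food handler cert.) — not satisfied.
(1) = F OR T OR F = true.
(i) ≥300 ft from school — satisfied.
(A) ≤ 16 units — fails.
(B) not (primary residence) — holds.
So (ii) is satisfied (F OR T).
(iii) insurance ≥ $25,000 — holds.
(a): T AND T AND T → true.
(b) all abutters consent — not met.
So (2) is satisfied (T OR F).
Overall: T AND T → true.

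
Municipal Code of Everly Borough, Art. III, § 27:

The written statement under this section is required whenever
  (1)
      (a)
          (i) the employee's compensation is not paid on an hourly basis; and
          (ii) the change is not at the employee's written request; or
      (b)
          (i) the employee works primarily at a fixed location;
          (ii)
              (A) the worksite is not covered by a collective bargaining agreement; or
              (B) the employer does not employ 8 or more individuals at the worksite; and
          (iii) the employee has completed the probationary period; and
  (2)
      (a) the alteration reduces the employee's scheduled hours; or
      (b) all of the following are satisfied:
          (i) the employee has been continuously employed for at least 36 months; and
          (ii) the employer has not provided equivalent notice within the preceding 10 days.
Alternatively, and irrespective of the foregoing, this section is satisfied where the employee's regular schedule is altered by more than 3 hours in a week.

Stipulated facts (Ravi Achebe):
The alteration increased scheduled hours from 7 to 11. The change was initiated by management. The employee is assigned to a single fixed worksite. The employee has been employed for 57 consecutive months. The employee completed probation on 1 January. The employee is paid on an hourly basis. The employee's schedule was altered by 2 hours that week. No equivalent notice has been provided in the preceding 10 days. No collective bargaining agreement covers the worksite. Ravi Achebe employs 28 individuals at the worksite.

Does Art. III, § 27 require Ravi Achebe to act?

Yes — required.

(i) not (hourly-paid) — fails.
(ii) not employee-requested — met.
(a): F AND T → false.
(i) fixed location — satisfied.
(A) no CBA — met.
(B) not (≥ 8 at site) — not satisfied.
So (ii) is satisfied (T OR F).
(iii) past probation — holds.
(b) = T AND T AND T = true.
(1): F OR T → true.
(a) hours reduced — not satisfied.
(i) tenure ≥ 36 mo. — holds.
(ii) no recent notice — satisfied.
(b) = T AND T = true.
(2): F OR T → true.
Overall = T AND T = true.
Exception (schedule shift > 3h) — not satisfied.
Result: main true OR exception false → true.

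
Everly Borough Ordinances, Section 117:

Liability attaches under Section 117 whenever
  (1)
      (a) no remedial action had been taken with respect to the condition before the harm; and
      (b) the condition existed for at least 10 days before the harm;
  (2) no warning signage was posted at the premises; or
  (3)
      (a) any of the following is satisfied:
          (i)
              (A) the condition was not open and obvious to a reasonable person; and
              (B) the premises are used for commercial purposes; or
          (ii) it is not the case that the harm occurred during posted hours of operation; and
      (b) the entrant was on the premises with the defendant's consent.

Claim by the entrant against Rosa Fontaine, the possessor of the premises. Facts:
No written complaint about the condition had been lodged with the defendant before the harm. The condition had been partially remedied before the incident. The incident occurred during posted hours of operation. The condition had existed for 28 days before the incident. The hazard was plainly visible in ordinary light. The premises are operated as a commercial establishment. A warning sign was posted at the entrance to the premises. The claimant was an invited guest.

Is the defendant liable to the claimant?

No — not liable.

(a) no remedial action — not met.
(b) condition ≥10 days old — holds.
(1): F AND T → false.
(2) no signage posted — not met.
(A) not open/obvious — not satisfied.
(B) commercial use — holds.
(i) = F AND T = false.
(ii) not (during posted hours) — not met.
(a): F OR F → false.
(b) consent to enter — met.
(3) = F AND T = false.
Overall: F OR F OR F → false.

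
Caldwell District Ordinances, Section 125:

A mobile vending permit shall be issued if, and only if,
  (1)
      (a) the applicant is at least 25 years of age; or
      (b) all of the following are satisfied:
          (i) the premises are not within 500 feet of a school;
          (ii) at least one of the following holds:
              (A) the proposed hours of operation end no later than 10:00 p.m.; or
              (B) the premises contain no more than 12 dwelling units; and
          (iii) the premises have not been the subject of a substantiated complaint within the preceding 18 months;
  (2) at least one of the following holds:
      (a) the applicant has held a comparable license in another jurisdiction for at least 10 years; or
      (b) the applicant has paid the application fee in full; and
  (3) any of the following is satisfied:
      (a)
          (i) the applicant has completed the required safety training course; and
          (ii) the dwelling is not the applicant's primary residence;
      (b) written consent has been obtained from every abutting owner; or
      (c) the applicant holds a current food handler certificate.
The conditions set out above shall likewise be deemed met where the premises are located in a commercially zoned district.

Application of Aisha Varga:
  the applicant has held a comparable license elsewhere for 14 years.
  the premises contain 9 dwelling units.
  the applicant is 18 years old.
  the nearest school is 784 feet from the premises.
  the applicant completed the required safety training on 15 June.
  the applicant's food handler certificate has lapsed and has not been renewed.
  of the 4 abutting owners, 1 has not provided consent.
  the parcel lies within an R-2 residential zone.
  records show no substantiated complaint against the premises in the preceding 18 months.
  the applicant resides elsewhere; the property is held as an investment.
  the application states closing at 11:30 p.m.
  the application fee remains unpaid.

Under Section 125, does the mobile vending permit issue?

(a) age ≥ 25 — fails.
(i) ≥500 ft from school — met.
(A) closes by 10 p.m. — not met.
(B) ≤ 12 units — holds.
So (ii) is satisfied (F OR T).
(iii) no complaint in 18 mo. — holds.
(b) = T AND T AND T = true.
(1) = F OR T = true.
(a) prior license ≥ 10 yr — satisfied.
(b) fee paid — not met.
So (2) is satisfied (T OR F).
(i) safety training — satisfied.
(ii) not (primary residence) — met.
(a): T AND T → true.
(b) all abutters consent — fails.
(c) food handler cert. — not satisfied.
(3): T OR F OR F → true.
So Overall is satisfied (T AND T AND T).
Exception (commercially zoned) — not satisfied.
Result: main true OR exception false → true.

Yes — granted.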